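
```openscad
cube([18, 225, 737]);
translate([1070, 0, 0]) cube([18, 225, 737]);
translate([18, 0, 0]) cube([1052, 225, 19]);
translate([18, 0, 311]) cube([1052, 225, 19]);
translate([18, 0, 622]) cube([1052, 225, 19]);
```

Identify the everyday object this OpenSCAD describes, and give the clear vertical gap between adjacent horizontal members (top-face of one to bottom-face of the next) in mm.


A bookshelf. The clear shelf gap is 292 mm.

Two tall side panels with 3 horizontal boards between them — a bookshelf. The first two shelf undersides are at z = 0 and z = 311; with shelf thickness 19, the clear gap is 311 − 0 − 19 = 292 mm.


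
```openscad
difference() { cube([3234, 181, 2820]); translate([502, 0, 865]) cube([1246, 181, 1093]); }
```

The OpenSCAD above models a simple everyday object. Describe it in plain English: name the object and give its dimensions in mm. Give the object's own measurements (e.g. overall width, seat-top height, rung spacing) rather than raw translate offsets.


A wall 3234 mm long (x), 181 mm thick (y), 2820 mm tall, with a rectangular window opening cut through it. The opening is 1246 mm wide and 1093 mm tall; its sill is at z = 865 mm and its near (−x) edge is 502 mm from the wall's −x end. The opening passes through the full wall thickness.


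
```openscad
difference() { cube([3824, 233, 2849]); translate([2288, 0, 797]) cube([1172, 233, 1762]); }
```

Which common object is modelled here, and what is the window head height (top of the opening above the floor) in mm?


A wall with a window opening. The window head height is 2559 mm.

A wall with a rectangular opening subtracted — a window. Sill at z = 797, opening 1762 mm tall, so the head is at 797 + 1762 = 2559 mm.


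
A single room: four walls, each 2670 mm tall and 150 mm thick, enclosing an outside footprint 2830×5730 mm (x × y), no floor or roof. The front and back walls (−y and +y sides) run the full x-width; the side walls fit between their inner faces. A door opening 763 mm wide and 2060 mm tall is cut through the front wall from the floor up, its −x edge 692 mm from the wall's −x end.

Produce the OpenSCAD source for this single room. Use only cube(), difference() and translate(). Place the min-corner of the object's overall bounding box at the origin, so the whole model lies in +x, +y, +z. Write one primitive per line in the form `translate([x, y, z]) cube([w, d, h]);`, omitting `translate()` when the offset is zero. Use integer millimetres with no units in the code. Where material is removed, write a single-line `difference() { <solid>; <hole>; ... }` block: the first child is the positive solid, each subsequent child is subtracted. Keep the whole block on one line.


difference() { cube([2830, 150, 2670]); translate([692, 0, 0]) cube([763, 150, 2060]); }
translate([0, 5580, 0]) cube([2830, 150, 2670]);
translate([0, 150, 0]) cube([150, 5430, 2670]);
translate([2680, 150, 0]) cube([150, 5430, 2670]);


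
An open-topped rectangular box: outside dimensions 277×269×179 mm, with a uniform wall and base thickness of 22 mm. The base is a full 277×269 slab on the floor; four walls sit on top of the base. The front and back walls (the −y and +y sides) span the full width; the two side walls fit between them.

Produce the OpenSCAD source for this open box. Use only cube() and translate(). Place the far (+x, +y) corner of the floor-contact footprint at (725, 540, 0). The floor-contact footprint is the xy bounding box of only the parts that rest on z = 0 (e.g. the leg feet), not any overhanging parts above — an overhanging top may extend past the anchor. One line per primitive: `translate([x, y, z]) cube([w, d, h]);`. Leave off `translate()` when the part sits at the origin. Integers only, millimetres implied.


translate([448, 271, 0]) cube([277, 269, 22]);
translate([448, 271, 22]) cube([277, 22, 157]);
translate([448, 518, 22]) cube([277, 22, 157]);
translate([448, 293, 22]) cube([22, 225, 157]);
translate([703, 293, 22]) cube([22, 225, 157]);


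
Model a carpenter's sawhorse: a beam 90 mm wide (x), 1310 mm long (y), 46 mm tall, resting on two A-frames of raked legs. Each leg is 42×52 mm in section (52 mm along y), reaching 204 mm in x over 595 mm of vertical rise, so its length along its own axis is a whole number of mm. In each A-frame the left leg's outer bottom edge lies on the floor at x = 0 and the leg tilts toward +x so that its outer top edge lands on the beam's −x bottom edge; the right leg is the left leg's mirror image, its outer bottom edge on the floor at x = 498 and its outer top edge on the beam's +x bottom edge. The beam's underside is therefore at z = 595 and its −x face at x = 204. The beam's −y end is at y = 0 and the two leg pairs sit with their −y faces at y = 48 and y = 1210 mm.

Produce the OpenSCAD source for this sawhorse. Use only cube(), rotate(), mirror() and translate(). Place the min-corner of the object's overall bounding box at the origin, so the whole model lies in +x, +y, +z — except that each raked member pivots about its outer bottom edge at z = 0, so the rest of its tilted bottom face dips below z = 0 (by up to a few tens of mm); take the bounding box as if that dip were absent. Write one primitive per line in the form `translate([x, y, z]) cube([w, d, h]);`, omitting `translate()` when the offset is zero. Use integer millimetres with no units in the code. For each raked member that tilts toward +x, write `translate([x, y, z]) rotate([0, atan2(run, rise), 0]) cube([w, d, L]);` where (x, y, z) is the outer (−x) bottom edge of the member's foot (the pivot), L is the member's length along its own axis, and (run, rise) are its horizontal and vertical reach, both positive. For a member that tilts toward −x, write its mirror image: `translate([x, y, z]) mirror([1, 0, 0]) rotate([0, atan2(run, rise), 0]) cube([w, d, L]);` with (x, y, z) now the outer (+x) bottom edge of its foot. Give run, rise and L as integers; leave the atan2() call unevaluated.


// leg length = √(204² + 595²) = 629
// right-leg outer foot x = 2·204 + 90 = 498
// beam min-corner = (204, 0, 595)
translate([204, 0, 595]) cube([90, 1310, 46]);
translate([0, 48, 0]) rotate([0, atan2(204, 595), 0]) cube([42, 52, 629]);
translate([498, 48, 0]) mirror([1, 0, 0]) rotate([0, atan2(204, 595), 0]) cube([42, 52, 629]);
translate([0, 1210, 0]) rotate([0, atan2(204, 595), 0]) cube([42, 52, 629]);
translate([498, 1210, 0]) mirror([1, 0, 0]) rotate([0, atan2(204, 595), 0]) cube([42, 52, 629]);


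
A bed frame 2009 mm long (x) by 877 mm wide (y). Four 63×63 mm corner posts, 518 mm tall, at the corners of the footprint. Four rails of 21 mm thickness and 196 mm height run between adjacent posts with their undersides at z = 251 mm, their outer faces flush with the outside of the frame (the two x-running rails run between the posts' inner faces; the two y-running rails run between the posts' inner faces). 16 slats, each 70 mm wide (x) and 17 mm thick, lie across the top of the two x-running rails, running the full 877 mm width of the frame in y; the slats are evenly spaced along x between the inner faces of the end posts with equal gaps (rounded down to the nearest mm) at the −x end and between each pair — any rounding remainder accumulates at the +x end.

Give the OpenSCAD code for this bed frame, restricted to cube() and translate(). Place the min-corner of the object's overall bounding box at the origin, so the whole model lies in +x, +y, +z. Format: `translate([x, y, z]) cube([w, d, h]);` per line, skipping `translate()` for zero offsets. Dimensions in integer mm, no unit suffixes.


cube([63, 63, 518]);
translate([0, 814, 0]) cube([63, 63, 518]);
translate([1946, 0, 0]) cube([63, 63, 518]);
translate([1946, 814, 0]) cube([63, 63, 518]);
translate([63, 0, 251]) cube([1883, 21, 196]);
translate([63, 856, 251]) cube([1883, 21, 196]);
translate([0, 63, 251]) cube([21, 751, 196]);
translate([1988, 63, 251]) cube([21, 751, 196]);
translate([107, 0, 447]) cube([70, 877, 17]);
translate([221, 0, 447]) cube([70, 877, 17]);
translate([335, 0, 447]) cube([70, 877, 17]);
translate([449, 0, 447]) cube([70, 877, 17]);
translate([563, 0, 447]) cube([70, 877, 17]);
translate([677, 0, 447]) cube([70, 877, 17]);
translate([791, 0, 447]) cube([70, 877, 17]);
translate([905, 0, 447]) cube([70, 877, 17]);
translate([1019, 0, 447]) cube([70, 877, 17]);
translate([1133, 0, 447]) cube([70, 877, 17]);
translate([1247, 0, 447]) cube([70, 877, 17]);
translate([1361, 0, 447]) cube([70, 877, 17]);
translate([1475, 0, 447]) cube([70, 877, 17]);
translate([1589, 0, 447]) cube([70, 877, 17]);
translate([1703, 0, 447]) cube([70, 877, 17]);
translate([1817, 0, 447]) cube([70, 877, 17]);


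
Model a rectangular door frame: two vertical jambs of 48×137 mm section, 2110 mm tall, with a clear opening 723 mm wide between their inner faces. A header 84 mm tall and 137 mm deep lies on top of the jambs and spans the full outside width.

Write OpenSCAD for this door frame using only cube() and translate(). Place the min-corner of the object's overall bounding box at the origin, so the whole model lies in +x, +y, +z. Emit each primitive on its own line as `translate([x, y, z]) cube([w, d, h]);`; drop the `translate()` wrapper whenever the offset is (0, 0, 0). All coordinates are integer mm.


cube([48, 137, 2110]);
translate([771, 0, 0]) cube([48, 137, 2110]);
translate([0, 0, 2110]) cube([819, 137, 84]);


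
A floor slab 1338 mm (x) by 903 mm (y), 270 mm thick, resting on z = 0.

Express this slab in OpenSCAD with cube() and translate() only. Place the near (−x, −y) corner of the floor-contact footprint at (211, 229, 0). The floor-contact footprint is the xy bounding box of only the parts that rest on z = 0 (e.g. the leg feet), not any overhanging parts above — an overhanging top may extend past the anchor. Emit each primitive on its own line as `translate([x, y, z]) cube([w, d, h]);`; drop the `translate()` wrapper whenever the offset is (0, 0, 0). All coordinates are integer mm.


translate([211, 229, 0]) cube([1338, 903, 270]);


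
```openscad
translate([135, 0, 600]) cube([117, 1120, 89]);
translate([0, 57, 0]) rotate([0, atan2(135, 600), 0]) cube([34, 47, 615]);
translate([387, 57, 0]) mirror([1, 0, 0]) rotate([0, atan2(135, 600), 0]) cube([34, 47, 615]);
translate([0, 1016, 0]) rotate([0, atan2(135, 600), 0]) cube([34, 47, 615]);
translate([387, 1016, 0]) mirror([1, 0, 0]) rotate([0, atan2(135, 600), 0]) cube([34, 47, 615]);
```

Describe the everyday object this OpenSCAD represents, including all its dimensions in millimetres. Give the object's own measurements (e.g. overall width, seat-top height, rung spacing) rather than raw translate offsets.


A sawhorse. A 117×1120×89 mm beam (x, y, z) sits on two A-frame leg pairs. Each pair is two raked legs of 34×47 mm section (47 mm along y) splaying symmetrically in x. Each leg rises 600 mm vertically over 135 mm of horizontal reach and is 615 mm long along its own axis. Every leg's outer bottom edge rests on the floor and its outer top edge meets a bottom edge of the beam — the left legs (tilting toward +x) meet the beam's −x bottom edge, the right legs (their mirror images, tilting toward −x) meet its +x bottom edge — so the leg tops tuck under the beam, the beam's underside is 600 mm above the floor, and the feet are 387 mm apart outside-to-outside with the beam centred between them. The two leg pairs are set in 57 mm from either end of the beam.


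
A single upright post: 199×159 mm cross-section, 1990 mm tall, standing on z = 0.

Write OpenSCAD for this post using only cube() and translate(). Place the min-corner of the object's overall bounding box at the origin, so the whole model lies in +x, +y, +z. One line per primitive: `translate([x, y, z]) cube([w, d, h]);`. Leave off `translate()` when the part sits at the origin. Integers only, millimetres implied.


cube([199, 159, 1990]);


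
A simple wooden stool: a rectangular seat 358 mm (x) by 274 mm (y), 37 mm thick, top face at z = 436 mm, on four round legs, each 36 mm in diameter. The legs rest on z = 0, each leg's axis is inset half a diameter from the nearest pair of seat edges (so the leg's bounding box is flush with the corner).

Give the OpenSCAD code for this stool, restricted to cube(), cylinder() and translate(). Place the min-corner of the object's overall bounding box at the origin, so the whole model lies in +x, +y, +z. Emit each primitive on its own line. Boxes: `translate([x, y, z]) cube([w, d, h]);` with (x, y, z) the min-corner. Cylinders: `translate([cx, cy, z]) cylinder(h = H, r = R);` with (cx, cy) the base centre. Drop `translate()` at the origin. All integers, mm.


translate([0, 0, 399]) cube([358, 274, 37]);
translate([18, 18, 0]) cylinder(h = 399, r = 18);
translate([340, 18, 0]) cylinder(h = 399, r = 18);
translate([18, 256, 0]) cylinder(h = 399, r = 18);
translate([340, 256, 0]) cylinder(h = 399, r = 18);


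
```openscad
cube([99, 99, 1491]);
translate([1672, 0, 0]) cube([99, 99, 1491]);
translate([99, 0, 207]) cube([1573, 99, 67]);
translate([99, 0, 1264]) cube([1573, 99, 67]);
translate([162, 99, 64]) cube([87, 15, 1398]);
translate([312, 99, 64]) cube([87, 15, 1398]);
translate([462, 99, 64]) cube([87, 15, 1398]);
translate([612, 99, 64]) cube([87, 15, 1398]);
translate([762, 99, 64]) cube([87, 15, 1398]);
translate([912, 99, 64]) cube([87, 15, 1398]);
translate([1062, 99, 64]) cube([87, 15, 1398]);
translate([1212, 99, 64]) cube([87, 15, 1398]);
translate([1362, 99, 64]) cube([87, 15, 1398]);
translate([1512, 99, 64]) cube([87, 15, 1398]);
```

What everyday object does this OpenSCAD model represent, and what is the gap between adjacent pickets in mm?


A fence section. The picket gap is 63 mm.

Two posts, two rails, 10 pickets — a fence section. Span 1573 mm holds 10 pickets of 87 mm with 11 equal gaps: ⌊(1573 − 10·87) / 11⌋ = 63 mm.


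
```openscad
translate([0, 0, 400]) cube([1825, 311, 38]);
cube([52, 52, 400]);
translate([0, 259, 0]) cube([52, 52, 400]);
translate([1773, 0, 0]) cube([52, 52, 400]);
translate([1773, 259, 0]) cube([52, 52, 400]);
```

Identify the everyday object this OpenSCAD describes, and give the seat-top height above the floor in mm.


A bench. The seat-top height is 438 mm.

A long slab on four corner posts — a bench. The slab sits at z = 400 with thickness 38, so the top is 400 + 38 = 438 mm.


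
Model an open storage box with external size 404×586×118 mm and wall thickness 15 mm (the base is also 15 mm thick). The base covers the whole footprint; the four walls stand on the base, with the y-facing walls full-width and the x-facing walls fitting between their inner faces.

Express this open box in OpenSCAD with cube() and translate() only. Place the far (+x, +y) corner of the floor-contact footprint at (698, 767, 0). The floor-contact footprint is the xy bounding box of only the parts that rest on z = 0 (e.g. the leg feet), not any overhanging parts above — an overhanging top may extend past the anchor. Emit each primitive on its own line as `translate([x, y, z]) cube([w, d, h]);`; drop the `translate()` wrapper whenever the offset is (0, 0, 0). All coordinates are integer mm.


translate([294, 181, 0]) cube([404, 586, 15]);
translate([294, 181, 15]) cube([404, 15, 103]);
translate([294, 752, 15]) cube([404, 15, 103]);
translate([294, 196, 15]) cube([15, 556, 103]);
translate([683, 196, 15]) cube([15, 556, 103]);


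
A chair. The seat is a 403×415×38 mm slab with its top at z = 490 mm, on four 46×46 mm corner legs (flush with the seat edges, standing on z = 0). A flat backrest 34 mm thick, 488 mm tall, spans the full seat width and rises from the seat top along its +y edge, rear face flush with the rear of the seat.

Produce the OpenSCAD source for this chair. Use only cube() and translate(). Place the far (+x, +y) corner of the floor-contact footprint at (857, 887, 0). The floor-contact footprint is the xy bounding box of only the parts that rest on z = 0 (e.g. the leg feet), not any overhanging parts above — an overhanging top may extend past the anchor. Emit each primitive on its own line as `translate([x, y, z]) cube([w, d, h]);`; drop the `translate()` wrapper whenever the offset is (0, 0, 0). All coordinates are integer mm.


translate([454, 472, 452]) cube([403, 415, 38]);
translate([454, 472, 0]) cube([46, 46, 452]);
translate([811, 472, 0]) cube([46, 46, 452]);
translate([454, 841, 0]) cube([46, 46, 452]);
translate([811, 841, 0]) cube([46, 46, 452]);
translate([454, 853, 490]) cube([403, 34, 488]);


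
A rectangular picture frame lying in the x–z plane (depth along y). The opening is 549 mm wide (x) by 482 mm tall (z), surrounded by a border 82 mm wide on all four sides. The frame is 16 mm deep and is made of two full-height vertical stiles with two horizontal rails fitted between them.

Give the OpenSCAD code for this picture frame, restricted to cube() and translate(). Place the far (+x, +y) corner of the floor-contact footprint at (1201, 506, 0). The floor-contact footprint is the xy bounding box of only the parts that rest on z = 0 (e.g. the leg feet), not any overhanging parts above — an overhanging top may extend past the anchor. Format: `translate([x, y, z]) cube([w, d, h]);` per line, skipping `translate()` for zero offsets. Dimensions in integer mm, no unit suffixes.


translate([488, 490, 0]) cube([82, 16, 646]);
translate([1119, 490, 0]) cube([82, 16, 646]);
translate([570, 490, 0]) cube([549, 16, 82]);
translate([570, 490, 564]) cube([549, 16, 82]);


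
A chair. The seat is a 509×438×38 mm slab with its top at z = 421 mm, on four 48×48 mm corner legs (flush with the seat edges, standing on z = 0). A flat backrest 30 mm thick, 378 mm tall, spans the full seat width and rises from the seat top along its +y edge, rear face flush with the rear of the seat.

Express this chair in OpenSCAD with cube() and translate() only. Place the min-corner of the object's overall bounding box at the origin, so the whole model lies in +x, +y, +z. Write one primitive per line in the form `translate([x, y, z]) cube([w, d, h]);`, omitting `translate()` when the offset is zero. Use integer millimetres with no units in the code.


translate([0, 0, 383]) cube([509, 438, 38]);
cube([48, 48, 383]);
translate([461, 0, 0]) cube([48, 48, 383]);
translate([0, 390, 0]) cube([48, 48, 383]);
translate([461, 390, 0]) cube([48, 48, 383]);
translate([0, 408, 421]) cube([509, 30, 378]);


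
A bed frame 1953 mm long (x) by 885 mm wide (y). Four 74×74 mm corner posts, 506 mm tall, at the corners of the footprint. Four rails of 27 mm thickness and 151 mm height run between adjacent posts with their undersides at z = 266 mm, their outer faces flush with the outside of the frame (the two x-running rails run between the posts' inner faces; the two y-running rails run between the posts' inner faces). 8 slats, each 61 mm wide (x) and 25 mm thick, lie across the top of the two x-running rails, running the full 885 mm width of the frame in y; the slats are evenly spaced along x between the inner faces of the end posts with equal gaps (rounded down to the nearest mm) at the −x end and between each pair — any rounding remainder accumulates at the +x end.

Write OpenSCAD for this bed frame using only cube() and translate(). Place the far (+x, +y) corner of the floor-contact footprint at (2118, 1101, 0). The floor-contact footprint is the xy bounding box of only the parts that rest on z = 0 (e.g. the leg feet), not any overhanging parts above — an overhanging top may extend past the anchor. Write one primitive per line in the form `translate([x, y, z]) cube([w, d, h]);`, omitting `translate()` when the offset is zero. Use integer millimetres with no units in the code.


// slat z = rail_z + rail_h = 266 + 151 = 417
// slat gap = ⌊(1805 − 8·61) / 9⌋ = 146
translate([165, 216, 0]) cube([74, 74, 506]);
translate([165, 1027, 0]) cube([74, 74, 506]);
translate([2044, 216, 0]) cube([74, 74, 506]);
translate([2044, 1027, 0]) cube([74, 74, 506]);
translate([239, 216, 266]) cube([1805, 27, 151]);
translate([239, 1074, 266]) cube([1805, 27, 151]);
translate([165, 290, 266]) cube([27, 737, 151]);
translate([2091, 290, 266]) cube([27, 737, 151]);
translate([385, 216, 417]) cube([61, 885, 25]);
translate([592, 216, 417]) cube([61, 885, 25]);
translate([799, 216, 417]) cube([61, 885, 25]);
translate([1006, 216, 417]) cube([61, 885, 25]);
translate([1213, 216, 417]) cube([61, 885, 25]);
translate([1420, 216, 417]) cube([61, 885, 25]);
translate([1627, 216, 417]) cube([61, 885, 25]);
translate([1834, 216, 417]) cube([61, 885, 25]);


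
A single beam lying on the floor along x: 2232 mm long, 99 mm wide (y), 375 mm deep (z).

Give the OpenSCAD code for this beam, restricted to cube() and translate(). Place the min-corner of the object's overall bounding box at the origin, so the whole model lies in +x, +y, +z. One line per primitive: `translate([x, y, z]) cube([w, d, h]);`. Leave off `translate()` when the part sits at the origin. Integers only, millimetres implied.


cube([2232, 99, 375]);


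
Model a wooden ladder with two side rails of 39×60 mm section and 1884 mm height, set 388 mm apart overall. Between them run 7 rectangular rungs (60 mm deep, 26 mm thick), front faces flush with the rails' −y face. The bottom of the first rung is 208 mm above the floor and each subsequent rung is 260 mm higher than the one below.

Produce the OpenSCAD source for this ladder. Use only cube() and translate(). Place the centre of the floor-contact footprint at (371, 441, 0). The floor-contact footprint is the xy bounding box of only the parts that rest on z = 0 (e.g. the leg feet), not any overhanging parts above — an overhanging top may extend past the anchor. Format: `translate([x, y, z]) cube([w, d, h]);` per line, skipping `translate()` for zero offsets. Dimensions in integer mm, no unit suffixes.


translate([177, 411, 0]) cube([39, 60, 1884]);
translate([526, 411, 0]) cube([39, 60, 1884]);
translate([216, 411, 208]) cube([310, 60, 26]);
translate([216, 411, 468]) cube([310, 60, 26]);
translate([216, 411, 728]) cube([310, 60, 26]);
translate([216, 411, 988]) cube([310, 60, 26]);
translate([216, 411, 1248]) cube([310, 60, 26]);
translate([216, 411, 1508]) cube([310, 60, 26]);
translate([216, 411, 1768]) cube([310, 60, 26]);


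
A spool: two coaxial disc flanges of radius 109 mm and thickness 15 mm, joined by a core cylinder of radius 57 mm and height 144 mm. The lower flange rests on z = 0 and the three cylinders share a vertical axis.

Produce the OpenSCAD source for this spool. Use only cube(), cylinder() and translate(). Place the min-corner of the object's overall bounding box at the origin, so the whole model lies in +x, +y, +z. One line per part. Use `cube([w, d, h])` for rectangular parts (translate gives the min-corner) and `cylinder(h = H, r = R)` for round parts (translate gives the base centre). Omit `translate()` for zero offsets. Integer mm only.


translate([109, 109, 0]) cylinder(h = 15, r = 109);
translate([109, 109, 15]) cylinder(h = 144, r = 57);
translate([109, 109, 159]) cylinder(h = 15, r = 109);


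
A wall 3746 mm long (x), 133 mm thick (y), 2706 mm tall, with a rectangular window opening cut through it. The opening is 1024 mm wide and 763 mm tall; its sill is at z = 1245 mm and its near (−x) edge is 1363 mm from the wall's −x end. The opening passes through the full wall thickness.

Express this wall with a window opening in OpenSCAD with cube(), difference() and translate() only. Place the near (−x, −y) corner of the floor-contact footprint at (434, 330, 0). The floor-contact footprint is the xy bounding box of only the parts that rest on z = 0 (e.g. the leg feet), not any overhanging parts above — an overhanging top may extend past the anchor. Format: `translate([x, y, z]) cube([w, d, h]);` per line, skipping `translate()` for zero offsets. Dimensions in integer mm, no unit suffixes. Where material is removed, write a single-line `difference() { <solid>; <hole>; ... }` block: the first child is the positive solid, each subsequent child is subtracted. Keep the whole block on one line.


difference() { translate([434, 330, 0]) cube([3746, 133, 2706]); translate([1797, 330, 1245]) cube([1024, 133, 763]); }


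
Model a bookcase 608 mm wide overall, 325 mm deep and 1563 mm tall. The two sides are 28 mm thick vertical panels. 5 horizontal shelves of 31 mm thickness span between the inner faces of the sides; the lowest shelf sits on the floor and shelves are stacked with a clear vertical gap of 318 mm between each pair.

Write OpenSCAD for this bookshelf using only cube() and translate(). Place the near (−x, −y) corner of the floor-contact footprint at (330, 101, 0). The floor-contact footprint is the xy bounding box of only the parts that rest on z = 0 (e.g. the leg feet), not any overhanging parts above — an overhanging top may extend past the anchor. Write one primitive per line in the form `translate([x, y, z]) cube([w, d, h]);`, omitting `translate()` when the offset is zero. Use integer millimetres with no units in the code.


translate([330, 101, 0]) cube([28, 325, 1563]);
translate([910, 101, 0]) cube([28, 325, 1563]);
translate([358, 101, 0]) cube([552, 325, 31]);
translate([358, 101, 349]) cube([552, 325, 31]);
translate([358, 101, 698]) cube([552, 325, 31]);
translate([358, 101, 1047]) cube([552, 325, 31]);
translate([358, 101, 1396]) cube([552, 325, 31]);


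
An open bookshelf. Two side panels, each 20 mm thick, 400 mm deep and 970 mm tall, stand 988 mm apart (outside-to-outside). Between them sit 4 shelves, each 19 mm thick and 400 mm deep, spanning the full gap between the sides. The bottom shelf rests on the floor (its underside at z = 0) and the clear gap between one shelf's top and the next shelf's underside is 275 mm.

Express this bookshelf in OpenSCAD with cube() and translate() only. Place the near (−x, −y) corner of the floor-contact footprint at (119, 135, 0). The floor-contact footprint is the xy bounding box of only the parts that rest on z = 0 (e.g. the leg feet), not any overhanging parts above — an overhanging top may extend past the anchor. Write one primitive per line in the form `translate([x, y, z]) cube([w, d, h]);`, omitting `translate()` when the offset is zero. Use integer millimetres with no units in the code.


translate([119, 135, 0]) cube([20, 400, 970]);
translate([1087, 135, 0]) cube([20, 400, 970]);
translate([139, 135, 0]) cube([948, 400, 19]);
translate([139, 135, 294]) cube([948, 400, 19]);
translate([139, 135, 588]) cube([948, 400, 19]);
translate([139, 135, 882]) cube([948, 400, 19]);


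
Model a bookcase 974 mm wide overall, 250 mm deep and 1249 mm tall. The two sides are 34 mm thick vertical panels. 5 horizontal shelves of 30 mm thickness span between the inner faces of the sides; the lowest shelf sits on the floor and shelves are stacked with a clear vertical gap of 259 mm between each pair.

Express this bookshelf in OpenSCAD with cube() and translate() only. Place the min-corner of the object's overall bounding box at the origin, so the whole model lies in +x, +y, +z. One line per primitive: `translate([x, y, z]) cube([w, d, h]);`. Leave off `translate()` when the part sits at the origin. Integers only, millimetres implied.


cube([34, 250, 1249]);
translate([940, 0, 0]) cube([34, 250, 1249]);
translate([34, 0, 0]) cube([906, 250, 30]);
translate([34, 0, 289]) cube([906, 250, 30]);
translate([34, 0, 578]) cube([906, 250, 30]);
translate([34, 0, 867]) cube([906, 250, 30]);
translate([34, 0, 1156]) cube([906, 250, 30]);


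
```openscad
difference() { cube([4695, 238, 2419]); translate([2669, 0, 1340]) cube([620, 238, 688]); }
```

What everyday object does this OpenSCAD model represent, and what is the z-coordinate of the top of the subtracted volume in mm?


A wall with a window opening. The window head height is 2028 mm.

A wall with a rectangular opening subtracted — a window. Sill at z = 1340, opening 688 mm tall, so the head is at 1340 + 688 = 2028 mm.


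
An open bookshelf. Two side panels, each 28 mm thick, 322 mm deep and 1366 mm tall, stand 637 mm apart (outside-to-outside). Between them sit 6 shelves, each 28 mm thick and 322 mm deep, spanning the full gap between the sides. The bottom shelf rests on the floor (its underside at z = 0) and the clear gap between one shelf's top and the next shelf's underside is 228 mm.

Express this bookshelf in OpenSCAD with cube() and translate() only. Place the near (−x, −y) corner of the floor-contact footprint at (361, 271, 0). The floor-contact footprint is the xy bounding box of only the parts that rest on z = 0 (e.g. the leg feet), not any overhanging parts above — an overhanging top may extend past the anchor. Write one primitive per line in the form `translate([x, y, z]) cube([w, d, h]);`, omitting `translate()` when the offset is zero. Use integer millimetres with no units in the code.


translate([361, 271, 0]) cube([28, 322, 1366]);
translate([970, 271, 0]) cube([28, 322, 1366]);
translate([389, 271, 0]) cube([581, 322, 28]);
translate([389, 271, 256]) cube([581, 322, 28]);
translate([389, 271, 512]) cube([581, 322, 28]);
translate([389, 271, 768]) cube([581, 322, 28]);
translate([389, 271, 1024]) cube([581, 322, 28]);
translate([389, 271, 1280]) cube([581, 322, 28]);


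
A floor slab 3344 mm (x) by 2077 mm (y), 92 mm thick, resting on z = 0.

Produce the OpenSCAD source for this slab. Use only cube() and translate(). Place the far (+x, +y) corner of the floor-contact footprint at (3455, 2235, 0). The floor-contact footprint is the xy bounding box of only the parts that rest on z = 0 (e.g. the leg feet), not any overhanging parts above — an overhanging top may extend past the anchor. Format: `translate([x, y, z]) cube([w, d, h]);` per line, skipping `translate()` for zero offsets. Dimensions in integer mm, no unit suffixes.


translate([111, 158, 0]) cube([3344, 2077, 92]);


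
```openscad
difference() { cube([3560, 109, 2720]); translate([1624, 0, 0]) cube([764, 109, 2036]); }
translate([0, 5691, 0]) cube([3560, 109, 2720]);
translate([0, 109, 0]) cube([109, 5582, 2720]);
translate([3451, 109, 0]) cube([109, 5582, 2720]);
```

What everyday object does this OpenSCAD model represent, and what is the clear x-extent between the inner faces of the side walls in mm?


A single room. The interior width is 3342 mm.

Four walls enclosing a rectangle with a door in the front wall — a room. Outside width 3560 minus two 109 mm walls gives 3342 mm.


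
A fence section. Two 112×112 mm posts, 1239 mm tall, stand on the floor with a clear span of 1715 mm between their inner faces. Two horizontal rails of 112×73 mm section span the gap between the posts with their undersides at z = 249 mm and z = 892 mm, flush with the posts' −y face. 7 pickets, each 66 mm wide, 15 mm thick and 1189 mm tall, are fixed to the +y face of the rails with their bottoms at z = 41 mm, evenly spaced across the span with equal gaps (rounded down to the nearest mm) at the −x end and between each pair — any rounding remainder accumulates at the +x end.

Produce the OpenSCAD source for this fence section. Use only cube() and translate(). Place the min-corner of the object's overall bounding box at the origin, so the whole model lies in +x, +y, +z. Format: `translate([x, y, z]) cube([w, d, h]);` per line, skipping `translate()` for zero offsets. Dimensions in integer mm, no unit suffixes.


cube([112, 112, 1239]);
translate([1827, 0, 0]) cube([112, 112, 1239]);
translate([112, 0, 249]) cube([1715, 112, 73]);
translate([112, 0, 892]) cube([1715, 112, 73]);
translate([268, 112, 41]) cube([66, 15, 1189]);
translate([490, 112, 41]) cube([66, 15, 1189]);
translate([712, 112, 41]) cube([66, 15, 1189]);
translate([934, 112, 41]) cube([66, 15, 1189]);
translate([1156, 112, 41]) cube([66, 15, 1189]);
translate([1378, 112, 41]) cube([66, 15, 1189]);
translate([1600, 112, 41]) cube([66, 15, 1189]);


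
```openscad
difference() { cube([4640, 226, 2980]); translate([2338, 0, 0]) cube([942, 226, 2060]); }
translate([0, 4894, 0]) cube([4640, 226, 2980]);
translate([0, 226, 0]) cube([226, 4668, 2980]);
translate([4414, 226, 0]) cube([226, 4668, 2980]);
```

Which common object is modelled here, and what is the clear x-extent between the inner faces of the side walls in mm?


A single room. The interior width is 4188 mm.

Four walls enclosing a rectangle with a door in the front wall — a room. Outside width 4640 minus two 226 mm walls gives 4188 mm.


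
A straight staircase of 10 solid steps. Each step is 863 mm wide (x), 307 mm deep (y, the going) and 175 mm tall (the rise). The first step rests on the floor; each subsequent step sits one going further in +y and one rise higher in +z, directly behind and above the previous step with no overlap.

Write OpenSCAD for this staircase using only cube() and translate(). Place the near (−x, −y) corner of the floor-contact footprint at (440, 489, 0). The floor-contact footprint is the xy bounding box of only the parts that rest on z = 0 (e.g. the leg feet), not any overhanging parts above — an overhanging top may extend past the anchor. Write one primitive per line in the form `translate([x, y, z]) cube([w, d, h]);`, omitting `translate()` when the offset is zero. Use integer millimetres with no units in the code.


translate([440, 489, 0]) cube([863, 307, 175]);
translate([440, 796, 175]) cube([863, 307, 175]);
translate([440, 1103, 350]) cube([863, 307, 175]);
translate([440, 1410, 525]) cube([863, 307, 175]);
translate([440, 1717, 700]) cube([863, 307, 175]);
translate([440, 2024, 875]) cube([863, 307, 175]);
translate([440, 2331, 1050]) cube([863, 307, 175]);
translate([440, 2638, 1225]) cube([863, 307, 175]);
translate([440, 2945, 1400]) cube([863, 307, 175]);
translate([440, 3252, 1575]) cube([863, 307, 175]);


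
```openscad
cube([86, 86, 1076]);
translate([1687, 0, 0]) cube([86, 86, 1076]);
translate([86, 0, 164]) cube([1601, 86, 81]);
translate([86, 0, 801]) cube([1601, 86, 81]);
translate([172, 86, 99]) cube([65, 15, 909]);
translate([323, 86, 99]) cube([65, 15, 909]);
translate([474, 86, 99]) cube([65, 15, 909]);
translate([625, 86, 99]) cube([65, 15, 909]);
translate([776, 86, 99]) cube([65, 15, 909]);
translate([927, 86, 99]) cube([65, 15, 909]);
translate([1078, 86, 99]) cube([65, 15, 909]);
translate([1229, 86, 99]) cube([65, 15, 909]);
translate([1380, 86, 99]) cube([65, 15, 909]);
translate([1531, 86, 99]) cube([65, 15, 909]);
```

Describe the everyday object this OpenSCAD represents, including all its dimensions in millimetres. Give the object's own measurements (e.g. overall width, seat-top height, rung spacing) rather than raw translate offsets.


A fence section. Two 86×86 mm posts, 1076 mm tall, stand on the floor with a clear span of 1601 mm between their inner faces. Two horizontal rails of 86×81 mm section span the gap between the posts with their undersides at z = 164 mm and z = 801 mm, flush with the posts' −y face. 10 pickets, each 65 mm wide, 15 mm thick and 909 mm tall, are fixed to the +y face of the rails with their bottoms at z = 99 mm, spaced across the span with a 86 mm gap after the −x post and between neighbouring pickets, with 91 mm left before the +x post.


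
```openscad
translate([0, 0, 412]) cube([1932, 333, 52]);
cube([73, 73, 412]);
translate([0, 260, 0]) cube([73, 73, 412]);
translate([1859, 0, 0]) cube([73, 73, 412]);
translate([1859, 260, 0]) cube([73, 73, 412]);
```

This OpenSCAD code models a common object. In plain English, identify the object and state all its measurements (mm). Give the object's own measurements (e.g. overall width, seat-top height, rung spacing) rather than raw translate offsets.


A bench: a 1932×333 mm seat slab, 52 mm thick, top at z = 464 mm, on four 73×73 mm square legs flush with the seat corners and standing on z = 0.


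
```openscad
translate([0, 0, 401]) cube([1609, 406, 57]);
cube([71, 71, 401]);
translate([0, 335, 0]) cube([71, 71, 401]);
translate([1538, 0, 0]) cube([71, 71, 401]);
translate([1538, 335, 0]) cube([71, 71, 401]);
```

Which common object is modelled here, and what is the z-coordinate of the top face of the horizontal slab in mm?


A bench. The seat-top height is 458 mm.

A long slab on four corner posts — a bench. The slab sits at z = 401 with thickness 57, so the top is 401 + 57 = 458 mm.


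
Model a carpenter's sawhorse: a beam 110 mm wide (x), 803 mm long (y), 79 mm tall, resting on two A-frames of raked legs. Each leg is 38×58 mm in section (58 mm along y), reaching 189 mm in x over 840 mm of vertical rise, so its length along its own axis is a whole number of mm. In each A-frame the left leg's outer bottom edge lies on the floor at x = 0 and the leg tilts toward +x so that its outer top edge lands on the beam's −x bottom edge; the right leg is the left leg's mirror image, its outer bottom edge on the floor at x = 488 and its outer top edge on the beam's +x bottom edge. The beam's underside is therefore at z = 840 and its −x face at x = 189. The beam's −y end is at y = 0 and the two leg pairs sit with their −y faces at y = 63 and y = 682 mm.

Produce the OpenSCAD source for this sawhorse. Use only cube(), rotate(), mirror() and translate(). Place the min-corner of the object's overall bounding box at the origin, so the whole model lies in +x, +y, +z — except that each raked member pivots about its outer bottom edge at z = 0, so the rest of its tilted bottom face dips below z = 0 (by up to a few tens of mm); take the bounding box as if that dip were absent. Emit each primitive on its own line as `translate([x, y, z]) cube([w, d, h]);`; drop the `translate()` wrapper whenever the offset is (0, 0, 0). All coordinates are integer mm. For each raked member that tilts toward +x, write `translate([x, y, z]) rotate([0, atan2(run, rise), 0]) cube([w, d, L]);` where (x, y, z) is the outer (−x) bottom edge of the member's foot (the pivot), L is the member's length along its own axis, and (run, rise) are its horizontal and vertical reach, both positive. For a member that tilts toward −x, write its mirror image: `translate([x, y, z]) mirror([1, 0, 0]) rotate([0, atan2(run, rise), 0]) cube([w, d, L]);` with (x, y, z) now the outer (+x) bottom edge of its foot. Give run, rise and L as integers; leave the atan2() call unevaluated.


translate([189, 0, 840]) cube([110, 803, 79]);
translate([0, 63, 0]) rotate([0, atan2(189, 840), 0]) cube([38, 58, 861]);
translate([488, 63, 0]) mirror([1, 0, 0]) rotate([0, atan2(189, 840), 0]) cube([38, 58, 861]);
translate([0, 682, 0]) rotate([0, atan2(189, 840), 0]) cube([38, 58, 861]);
translate([488, 682, 0]) mirror([1, 0, 0]) rotate([0, atan2(189, 840), 0]) cube([38, 58, 861]);


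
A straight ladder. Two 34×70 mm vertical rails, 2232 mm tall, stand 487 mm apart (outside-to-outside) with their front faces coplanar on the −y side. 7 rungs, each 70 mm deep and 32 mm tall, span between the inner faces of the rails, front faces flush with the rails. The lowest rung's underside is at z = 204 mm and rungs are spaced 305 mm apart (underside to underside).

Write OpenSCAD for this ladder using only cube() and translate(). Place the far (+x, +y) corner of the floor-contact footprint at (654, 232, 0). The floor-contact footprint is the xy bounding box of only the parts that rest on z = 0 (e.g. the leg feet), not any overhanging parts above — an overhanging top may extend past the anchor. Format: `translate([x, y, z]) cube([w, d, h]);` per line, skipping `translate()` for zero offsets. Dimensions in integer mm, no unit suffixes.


translate([167, 162, 0]) cube([34, 70, 2232]);
translate([620, 162, 0]) cube([34, 70, 2232]);
translate([201, 162, 204]) cube([419, 70, 32]);
translate([201, 162, 509]) cube([419, 70, 32]);
translate([201, 162, 814]) cube([419, 70, 32]);
translate([201, 162, 1119]) cube([419, 70, 32]);
translate([201, 162, 1424]) cube([419, 70, 32]);
translate([201, 162, 1729]) cube([419, 70, 32]);
translate([201, 162, 2034]) cube([419, 70, 32]);


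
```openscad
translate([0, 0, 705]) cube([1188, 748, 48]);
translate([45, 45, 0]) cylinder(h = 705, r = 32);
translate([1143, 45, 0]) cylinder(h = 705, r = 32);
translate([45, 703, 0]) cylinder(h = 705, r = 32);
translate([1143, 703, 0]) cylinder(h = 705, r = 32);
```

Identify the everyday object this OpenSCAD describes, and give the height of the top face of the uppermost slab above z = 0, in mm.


A table. The table height is 753 mm.

A 1188×748×48 slab sits at z = 705 on four Ø64 mm round legs — a table. The top surface is at 705 + 48 = 753 mm.
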